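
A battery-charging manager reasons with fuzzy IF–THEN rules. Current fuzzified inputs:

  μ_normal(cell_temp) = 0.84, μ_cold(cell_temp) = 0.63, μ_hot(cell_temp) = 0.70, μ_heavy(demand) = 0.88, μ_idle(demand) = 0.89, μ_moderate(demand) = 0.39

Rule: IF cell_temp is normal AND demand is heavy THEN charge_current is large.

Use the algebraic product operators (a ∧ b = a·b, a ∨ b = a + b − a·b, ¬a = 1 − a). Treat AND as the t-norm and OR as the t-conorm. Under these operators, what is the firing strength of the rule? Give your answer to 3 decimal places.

firing strength: normal=0.84, heavy=0.88; AND[a·b] → w = 0.7392

0.739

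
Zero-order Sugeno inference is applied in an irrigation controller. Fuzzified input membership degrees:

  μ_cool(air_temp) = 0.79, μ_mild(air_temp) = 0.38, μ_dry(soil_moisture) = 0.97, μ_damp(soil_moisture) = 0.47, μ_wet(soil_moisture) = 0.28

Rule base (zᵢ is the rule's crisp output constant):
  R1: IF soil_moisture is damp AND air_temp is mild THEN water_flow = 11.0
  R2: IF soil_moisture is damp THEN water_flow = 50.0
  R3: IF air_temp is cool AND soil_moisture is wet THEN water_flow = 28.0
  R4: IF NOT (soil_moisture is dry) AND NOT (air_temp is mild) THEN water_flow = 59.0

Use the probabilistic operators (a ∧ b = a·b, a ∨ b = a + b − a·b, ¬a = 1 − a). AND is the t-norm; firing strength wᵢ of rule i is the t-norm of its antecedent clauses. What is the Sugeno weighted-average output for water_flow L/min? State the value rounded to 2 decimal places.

R1 (z=11.0): damp=0.47, mild=0.38; AND[a·b] → w = 0.1786
R2 (z=50.0): damp=0.47 → w = 0.4700
R3 (z=28.0): cool=0.79, wet=0.28; AND[a·b] → w = 0.2212
R4 (z=59.0): ¬dry=1−0.97=0.03, ¬mild=1−0.38=0.62; AND[a·b] → w = 0.0186
Weighted average = (0.1786·11.0 + 0.4700·50.0 + 0.2212·28.0 + 0.0186·59.0) / (0.1786 + 0.4700 + 0.2212 + 0.0186)
  = 32.7556 / 0.8884 = 36.87

36.87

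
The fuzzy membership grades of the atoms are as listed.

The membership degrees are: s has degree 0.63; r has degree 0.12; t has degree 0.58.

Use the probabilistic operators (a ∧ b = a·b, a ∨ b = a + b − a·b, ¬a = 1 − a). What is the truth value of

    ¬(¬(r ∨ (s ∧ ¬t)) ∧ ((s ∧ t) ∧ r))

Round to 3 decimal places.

¬t = 1 − 0.5800 = 0.4200
s ∧ ¬t = a·b on (0.6300, 0.4200) = 0.2646
r ∨ (s ∧ ¬t) = a + b − a·b on (0.1200, 0.2646) = 0.3528
¬(r ∨ (s ∧ ¬t)) = 1 − 0.3528 = 0.6472
s ∧ t = a·b on (0.6300, 0.5800) = 0.3654
(s ∧ t) ∧ r = a·b on (0.3654, 0.1200) = 0.0438
¬(r ∨ (s ∧ ¬t)) ∧ ((s ∧ t) ∧ r) = a·b on (0.6472, 0.0438) = 0.0284
¬(¬(r ∨ (s ∧ ¬t)) ∧ ((s ∧ t) ∧ r)) = 1 − 0.0284 = 0.9716

0.972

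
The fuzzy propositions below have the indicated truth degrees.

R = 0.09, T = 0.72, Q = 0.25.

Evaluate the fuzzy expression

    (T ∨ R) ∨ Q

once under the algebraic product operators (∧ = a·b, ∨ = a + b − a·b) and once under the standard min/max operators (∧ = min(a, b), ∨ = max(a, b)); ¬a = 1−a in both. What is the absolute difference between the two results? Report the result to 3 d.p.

0.089

Under algebraic product:
  T ∨ R = a + b − a·b on (0.7200, 0.0900) = 0.7452
  (T ∨ R) ∨ Q = a + b − a·b on (0.7452, 0.2500) = 0.8089
  → value = 0.8089
Under standard min/max:
  T ∨ R = max(a, b) on (0.72, 0.09) = 0.72
  (T ∨ R) ∨ Q = max(a, b) on (0.72, 0.25) = 0.72
  → value = 0.7200
|0.8089 − 0.7200| = 0.089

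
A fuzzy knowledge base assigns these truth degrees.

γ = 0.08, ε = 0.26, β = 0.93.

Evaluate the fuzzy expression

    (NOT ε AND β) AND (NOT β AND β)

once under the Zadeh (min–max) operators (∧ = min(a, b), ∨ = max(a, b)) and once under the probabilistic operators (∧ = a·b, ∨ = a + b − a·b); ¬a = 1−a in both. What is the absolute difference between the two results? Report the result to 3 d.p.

0.025

Under Zadeh (min–max):
  NOT ε = 1 − 0.26 = 0.74
  NOT ε AND β = min(a, b) on (0.74, 0.93) = 0.74
  NOT β = 1 − 0.93 = 0.07
  NOT β AND β = min(a, b) on (0.07, 0.93) = 0.07
  (NOT ε AND β) AND (NOT β AND β) = min(a, b) on (0.74, 0.07) = 0.07
  → value = 0.0700
Under probabilistic:
  NOT ε = 1 − 0.2600 = 0.7400
  NOT ε AND β = a·b on (0.7400, 0.9300) = 0.6882
  NOT β = 1 − 0.9300 = 0.0700
  NOT β AND β = a·b on (0.0700, 0.9300) = 0.0651
  (NOT ε AND β) AND (NOT β AND β) = a·b on (0.6882, 0.0651) = 0.0448
  → value = 0.0448
|0.0700 − 0.0448| = 0.025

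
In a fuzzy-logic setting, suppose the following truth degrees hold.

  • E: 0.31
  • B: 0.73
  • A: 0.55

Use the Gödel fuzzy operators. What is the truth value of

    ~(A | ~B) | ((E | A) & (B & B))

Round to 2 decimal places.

~B = 1 − 0.73 = 0.27
A | ~B = max(a, b) on (0.55, 0.27) = 0.55
~(A | ~B) = 1 − 0.55 = 0.45
E | A = max(a, b) on (0.31, 0.55) = 0.55
B & B = min(a, b) on (0.73, 0.73) = 0.73
(E | A) & (B & B) = min(a, b) on (0.55, 0.73) = 0.55
~(A | ~B) | ((E | A) & (B & B)) = max(a, b) on (0.45, 0.55) = 0.55

0.55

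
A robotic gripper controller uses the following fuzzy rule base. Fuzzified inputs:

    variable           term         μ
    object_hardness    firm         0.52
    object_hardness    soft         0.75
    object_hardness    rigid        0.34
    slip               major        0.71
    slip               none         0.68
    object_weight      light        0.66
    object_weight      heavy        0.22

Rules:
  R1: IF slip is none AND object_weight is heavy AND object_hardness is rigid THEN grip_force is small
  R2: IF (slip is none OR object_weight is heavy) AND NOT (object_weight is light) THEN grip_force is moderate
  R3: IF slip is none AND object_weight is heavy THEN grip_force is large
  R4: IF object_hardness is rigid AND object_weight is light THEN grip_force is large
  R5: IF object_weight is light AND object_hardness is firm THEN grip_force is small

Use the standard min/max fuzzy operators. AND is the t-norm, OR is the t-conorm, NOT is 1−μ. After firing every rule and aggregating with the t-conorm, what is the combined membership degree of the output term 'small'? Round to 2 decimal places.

R1: none=0.68, heavy=0.22, rigid=0.34; AND[min(a, b)] → w = 0.22
R2: (none=0.68 OR heavy=0.22) = 0.68; AND[min(a, b)] with ¬light=1−0.66=0.34 → w = 0.34
R3: none=0.68, heavy=0.22; AND[min(a, b)] → w = 0.22
R4: rigid=0.34, light=0.66; AND[min(a, b)] → w = 0.34
R5: light=0.66, firm=0.52; AND[min(a, b)] → w = 0.52
Rules with consequent 'small': {R1, R5} → strengths 0.22, 0.52
Aggregate via t-conorm [max(a, b)]: 0.52

0.52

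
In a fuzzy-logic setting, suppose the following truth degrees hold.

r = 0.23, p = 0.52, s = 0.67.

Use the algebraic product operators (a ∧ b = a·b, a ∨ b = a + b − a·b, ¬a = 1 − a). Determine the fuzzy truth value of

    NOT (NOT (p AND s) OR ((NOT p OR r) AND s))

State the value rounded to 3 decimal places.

0.208

p AND s = a·b on (0.5200, 0.6700) = 0.3484
NOT (p AND s) = 1 − 0.3484 = 0.6516
NOT p = 1 − 0.5200 = 0.4800
NOT p OR r = a + b − a·b on (0.4800, 0.2300) = 0.5996
(NOT p OR r) AND s = a·b on (0.5996, 0.6700) = 0.4017
NOT (p AND s) OR ((NOT p OR r) AND s) = a + b − a·b on (0.6516, 0.4017) = 0.7916
NOT (NOT (p AND s) OR ((NOT p OR r) AND s)) = 1 − 0.7916 = 0.2084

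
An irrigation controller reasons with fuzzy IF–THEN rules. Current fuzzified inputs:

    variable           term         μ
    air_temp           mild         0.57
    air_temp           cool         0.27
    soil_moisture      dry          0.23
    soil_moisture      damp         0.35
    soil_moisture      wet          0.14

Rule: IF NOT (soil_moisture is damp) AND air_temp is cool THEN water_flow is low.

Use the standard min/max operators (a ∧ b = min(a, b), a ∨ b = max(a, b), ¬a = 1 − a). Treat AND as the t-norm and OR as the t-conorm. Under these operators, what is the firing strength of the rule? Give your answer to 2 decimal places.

0.27

firing strength: ¬damp=1−0.35=0.65, cool=0.27; AND[min(a, b)] → w = 0.27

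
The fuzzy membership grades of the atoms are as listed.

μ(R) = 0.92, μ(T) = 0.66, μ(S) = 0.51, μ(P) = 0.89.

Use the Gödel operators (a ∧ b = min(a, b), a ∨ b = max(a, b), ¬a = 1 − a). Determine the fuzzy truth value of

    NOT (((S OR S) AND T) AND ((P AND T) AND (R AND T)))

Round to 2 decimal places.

0.49

S OR S = max(a, b) on (0.51, 0.51) = 0.51
(S OR S) AND T = min(a, b) on (0.51, 0.66) = 0.51
P AND T = min(a, b) on (0.89, 0.66) = 0.66
R AND T = min(a, b) on (0.92, 0.66) = 0.66
(P AND T) AND (R AND T) = min(a, b) on (0.66, 0.66) = 0.66
((S OR S) AND T) AND ((P AND T) AND (R AND T)) = min(a, b) on (0.51, 0.66) = 0.51
NOT (((S OR S) AND T) AND ((P AND T) AND (R AND T))) = 1 − 0.51 = 0.49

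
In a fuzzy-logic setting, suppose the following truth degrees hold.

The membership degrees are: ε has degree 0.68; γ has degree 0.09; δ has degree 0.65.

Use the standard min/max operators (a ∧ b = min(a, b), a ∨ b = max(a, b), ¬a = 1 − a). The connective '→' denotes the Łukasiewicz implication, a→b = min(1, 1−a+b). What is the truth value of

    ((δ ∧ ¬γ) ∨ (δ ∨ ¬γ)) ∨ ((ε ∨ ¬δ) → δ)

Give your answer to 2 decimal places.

¬γ = 1 − 0.09 = 0.91
δ ∧ ¬γ = min(a, b) on (0.65, 0.91) = 0.65
¬γ = 1 − 0.09 = 0.91
δ ∨ ¬γ = max(a, b) on (0.65, 0.91) = 0.91
(δ ∧ ¬γ) ∨ (δ ∨ ¬γ) = max(a, b) on (0.65, 0.91) = 0.91
¬δ = 1 − 0.65 = 0.35
ε ∨ ¬δ = max(a, b) on (0.68, 0.35) = 0.68
(ε ∨ ¬δ) → δ  [Łukasiewicz: min(1, 1−a+b)] with a=0.68, b=0.65 → 0.97
((δ ∧ ¬γ) ∨ (δ ∨ ¬γ)) ∨ ((ε ∨ ¬δ) → δ) = max(a, b) on (0.91, 0.97) = 0.97

0.97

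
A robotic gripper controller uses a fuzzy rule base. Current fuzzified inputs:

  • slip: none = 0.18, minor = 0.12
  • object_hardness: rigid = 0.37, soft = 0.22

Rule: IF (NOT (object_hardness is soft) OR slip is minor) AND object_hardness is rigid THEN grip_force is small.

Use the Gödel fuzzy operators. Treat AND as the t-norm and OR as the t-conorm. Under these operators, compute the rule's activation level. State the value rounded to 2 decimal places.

0.37

firing strength: (¬soft=1−0.22=0.78 OR minor=0.12) = 0.78; AND[min(a, b)] with rigid=0.37 → w = 0.37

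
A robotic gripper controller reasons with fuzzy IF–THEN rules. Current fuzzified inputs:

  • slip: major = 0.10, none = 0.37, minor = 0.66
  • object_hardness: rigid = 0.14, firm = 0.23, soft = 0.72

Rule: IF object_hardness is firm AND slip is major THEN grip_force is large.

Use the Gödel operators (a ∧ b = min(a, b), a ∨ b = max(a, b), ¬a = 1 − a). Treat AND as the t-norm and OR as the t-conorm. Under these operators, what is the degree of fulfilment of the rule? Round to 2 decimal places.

firing strength: firm=0.23, major=0.10; AND[min(a, b)] → w = 0.10

0.10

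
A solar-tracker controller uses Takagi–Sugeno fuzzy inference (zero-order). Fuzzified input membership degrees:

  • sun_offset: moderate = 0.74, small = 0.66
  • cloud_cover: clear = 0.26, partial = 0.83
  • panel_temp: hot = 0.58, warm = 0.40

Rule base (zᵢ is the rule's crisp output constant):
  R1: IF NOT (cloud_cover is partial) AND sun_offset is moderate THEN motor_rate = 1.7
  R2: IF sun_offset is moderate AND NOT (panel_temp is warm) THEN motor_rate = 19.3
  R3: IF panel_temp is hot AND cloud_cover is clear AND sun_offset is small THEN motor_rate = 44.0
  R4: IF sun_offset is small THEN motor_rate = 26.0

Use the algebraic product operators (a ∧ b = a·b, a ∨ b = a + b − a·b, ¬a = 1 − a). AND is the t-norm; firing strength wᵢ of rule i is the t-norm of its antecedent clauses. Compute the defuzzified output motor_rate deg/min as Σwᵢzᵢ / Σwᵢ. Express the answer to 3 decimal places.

R1 (z=1.7): ¬partial=1−0.83=0.17, moderate=0.74; AND[a·b] → w = 0.1258
R2 (z=19.3): moderate=0.74, ¬warm=1−0.40=0.60; AND[a·b] → w = 0.4440
R3 (z=44.0): hot=0.58, clear=0.26, small=0.66; AND[a·b] → w = 0.0995
R4 (z=26.0): small=0.66 → w = 0.6600
Weighted average = (0.1258·1.7 + 0.4440·19.3 + 0.0995·44.0 + 0.6600·26.0) / (0.1258 + 0.4440 + 0.0995 + 0.6600)
  = 30.3223 / 1.3293 = 22.810

22.810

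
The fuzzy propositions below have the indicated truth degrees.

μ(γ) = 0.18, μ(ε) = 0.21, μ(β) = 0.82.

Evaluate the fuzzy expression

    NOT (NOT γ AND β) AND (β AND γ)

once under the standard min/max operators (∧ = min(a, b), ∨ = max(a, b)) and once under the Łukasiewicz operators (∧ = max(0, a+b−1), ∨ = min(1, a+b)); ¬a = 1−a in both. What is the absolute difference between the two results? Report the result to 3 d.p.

0.180

Under standard min/max:
  NOT γ = 1 − 0.18 = 0.82
  NOT γ AND β = min(a, b) on (0.82, 0.82) = 0.82
  NOT (NOT γ AND β) = 1 − 0.82 = 0.18
  β AND γ = min(a, b) on (0.82, 0.18) = 0.18
  NOT (NOT γ AND β) AND (β AND γ) = min(a, b) on (0.18, 0.18) = 0.18
  → value = 0.1800
Under Łukasiewicz:
  NOT γ = 1 − 0.18 = 0.82
  NOT γ AND β = max(0, a+b−1) on (0.82, 0.82) = 0.64
  NOT (NOT γ AND β) = 1 − 0.64 = 0.36
  β AND γ = max(0, a+b−1) on (0.82, 0.18) = 0.00
  NOT (NOT γ AND β) AND (β AND γ) = max(0, a+b−1) on (0.36, 0.00) = 0.00
  → value = 0.0000
|0.1800 − 0.0000| = 0.180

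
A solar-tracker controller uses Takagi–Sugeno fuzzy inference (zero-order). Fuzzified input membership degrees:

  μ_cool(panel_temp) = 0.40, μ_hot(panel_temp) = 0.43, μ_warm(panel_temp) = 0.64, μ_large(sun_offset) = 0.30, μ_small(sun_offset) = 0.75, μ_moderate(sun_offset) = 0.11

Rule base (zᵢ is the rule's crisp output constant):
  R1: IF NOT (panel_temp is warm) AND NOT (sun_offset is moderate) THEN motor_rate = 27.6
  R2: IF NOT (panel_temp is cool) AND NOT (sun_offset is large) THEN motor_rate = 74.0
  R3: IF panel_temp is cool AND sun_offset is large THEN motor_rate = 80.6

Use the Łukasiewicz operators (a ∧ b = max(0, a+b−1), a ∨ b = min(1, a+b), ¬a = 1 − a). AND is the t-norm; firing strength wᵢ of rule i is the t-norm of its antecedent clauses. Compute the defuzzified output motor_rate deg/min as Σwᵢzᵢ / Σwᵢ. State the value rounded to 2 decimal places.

R1 (z=27.6): ¬warm=1−0.64=0.36, ¬moderate=1−0.11=0.89; AND[max(0, a+b−1)] → w = 0.25
R2 (z=74.0): ¬cool=1−0.40=0.60, ¬large=1−0.30=0.70; AND[max(0, a+b−1)] → w = 0.30
R3 (z=80.6): cool=0.40, large=0.30; AND[max(0, a+b−1)] → w = 0.00
Weighted average = (0.25·27.6 + 0.30·74.0 + 0.00·80.6) / (0.25 + 0.30 + 0.00)
  = 29.1000 / 0.5500 = 52.91

52.91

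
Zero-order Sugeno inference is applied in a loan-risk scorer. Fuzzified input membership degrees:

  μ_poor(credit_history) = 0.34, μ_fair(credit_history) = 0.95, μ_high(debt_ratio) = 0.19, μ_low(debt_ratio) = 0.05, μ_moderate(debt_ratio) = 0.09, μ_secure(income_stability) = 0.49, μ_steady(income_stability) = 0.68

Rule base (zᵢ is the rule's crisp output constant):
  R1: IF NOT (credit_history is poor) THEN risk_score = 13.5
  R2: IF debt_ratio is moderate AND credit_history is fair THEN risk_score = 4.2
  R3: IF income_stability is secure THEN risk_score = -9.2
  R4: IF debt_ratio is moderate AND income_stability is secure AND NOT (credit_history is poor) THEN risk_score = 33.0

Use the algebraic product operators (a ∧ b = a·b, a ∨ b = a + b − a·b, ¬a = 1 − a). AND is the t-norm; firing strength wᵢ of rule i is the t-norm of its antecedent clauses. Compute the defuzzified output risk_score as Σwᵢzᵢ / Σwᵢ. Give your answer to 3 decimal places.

4.524

R1 (z=13.5): ¬poor=1−0.34=0.66 → w = 0.6600
R2 (z=4.2): moderate=0.09, fair=0.95; AND[a·b] → w = 0.0855
R3 (z=-9.2): secure=0.49 → w = 0.4900
R4 (z=33.0): moderate=0.09, secure=0.49, ¬poor=1−0.34=0.66; AND[a·b] → w = 0.0291
Weighted average = (0.6600·13.5 + 0.0855·4.2 + 0.4900·-9.2 + 0.0291·33.0) / (0.6600 + 0.0855 + 0.4900 + 0.0291)
  = 5.7216 / 1.2646 = 4.524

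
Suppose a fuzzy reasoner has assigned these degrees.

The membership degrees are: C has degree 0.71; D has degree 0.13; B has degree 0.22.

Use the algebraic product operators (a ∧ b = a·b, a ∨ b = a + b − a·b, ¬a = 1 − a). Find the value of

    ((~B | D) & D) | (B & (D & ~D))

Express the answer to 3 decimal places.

~B = 1 − 0.2200 = 0.7800
~B | D = a + b − a·b on (0.7800, 0.1300) = 0.8086
(~B | D) & D = a·b on (0.8086, 0.1300) = 0.1051
~D = 1 − 0.1300 = 0.8700
D & ~D = a·b on (0.1300, 0.8700) = 0.1131
B & (D & ~D) = a·b on (0.2200, 0.1131) = 0.0249
((~B | D) & D) | (B & (D & ~D)) = a + b − a·b on (0.1051, 0.0249) = 0.1274

0.127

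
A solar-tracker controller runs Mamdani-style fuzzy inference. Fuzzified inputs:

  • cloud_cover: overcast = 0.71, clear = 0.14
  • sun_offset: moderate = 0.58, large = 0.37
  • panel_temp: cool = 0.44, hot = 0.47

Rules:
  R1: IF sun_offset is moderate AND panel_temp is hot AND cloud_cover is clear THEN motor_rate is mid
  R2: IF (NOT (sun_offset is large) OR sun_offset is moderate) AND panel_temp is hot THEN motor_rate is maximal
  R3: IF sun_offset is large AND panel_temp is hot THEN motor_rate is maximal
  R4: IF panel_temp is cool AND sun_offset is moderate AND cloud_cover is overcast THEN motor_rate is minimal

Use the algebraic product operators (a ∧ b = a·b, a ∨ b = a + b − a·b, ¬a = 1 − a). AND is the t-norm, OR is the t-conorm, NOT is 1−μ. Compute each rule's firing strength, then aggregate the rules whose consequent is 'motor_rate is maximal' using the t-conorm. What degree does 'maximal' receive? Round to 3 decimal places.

R1: moderate=0.58, hot=0.47, clear=0.14; AND[a·b] → w = 0.0382
R2: (¬large=1−0.37=0.63 OR moderate=0.58) = 0.8446; AND[a·b] with hot=0.47 → w = 0.3970
R3: large=0.37, hot=0.47; AND[a·b] → w = 0.1739
R4: cool=0.44, moderate=0.58, overcast=0.71; AND[a·b] → w = 0.1812
Rules with consequent 'maximal': {R2, R3} → strengths 0.3970, 0.1739
Aggregate via t-conorm [a + b − a·b]: 0.5018

0.502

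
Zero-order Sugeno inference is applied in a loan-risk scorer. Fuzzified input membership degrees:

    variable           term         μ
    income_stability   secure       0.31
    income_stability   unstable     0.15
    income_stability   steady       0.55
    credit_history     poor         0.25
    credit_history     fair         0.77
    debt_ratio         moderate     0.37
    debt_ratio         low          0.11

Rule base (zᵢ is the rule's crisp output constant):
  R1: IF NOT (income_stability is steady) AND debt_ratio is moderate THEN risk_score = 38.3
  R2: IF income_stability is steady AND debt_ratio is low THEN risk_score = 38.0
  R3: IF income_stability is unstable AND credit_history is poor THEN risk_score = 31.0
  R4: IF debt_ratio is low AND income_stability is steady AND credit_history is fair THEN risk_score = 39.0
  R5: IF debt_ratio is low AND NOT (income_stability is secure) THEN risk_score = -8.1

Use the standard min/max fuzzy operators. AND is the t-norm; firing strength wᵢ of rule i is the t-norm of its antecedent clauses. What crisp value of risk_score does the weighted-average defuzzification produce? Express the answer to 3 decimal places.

R1 (z=38.3): ¬steady=1−0.55=0.45, moderate=0.37; AND[min(a, b)] → w = 0.37
R2 (z=38.0): steady=0.55, low=0.11; AND[min(a, b)] → w = 0.11
R3 (z=31.0): unstable=0.15, poor=0.25; AND[min(a, b)] → w = 0.15
R4 (z=39.0): low=0.11, steady=0.55, fair=0.77; AND[min(a, b)] → w = 0.11
R5 (z=-8.1): low=0.11, ¬secure=1−0.31=0.69; AND[min(a, b)] → w = 0.11
Weighted average = (0.37·38.3 + 0.11·38.0 + 0.15·31.0 + 0.11·39.0 + 0.11·-8.1) / (0.37 + 0.11 + 0.15 + 0.11 + 0.11)
  = 26.4000 / 0.8500 = 31.059

31.059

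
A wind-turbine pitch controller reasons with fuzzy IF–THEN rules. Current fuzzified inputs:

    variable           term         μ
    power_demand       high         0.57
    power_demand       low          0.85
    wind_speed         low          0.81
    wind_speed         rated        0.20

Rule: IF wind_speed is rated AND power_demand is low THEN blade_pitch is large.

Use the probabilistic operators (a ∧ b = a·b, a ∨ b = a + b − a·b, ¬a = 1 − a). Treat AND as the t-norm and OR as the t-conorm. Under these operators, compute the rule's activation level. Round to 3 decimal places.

firing strength: rated=0.20, low=0.85; AND[a·b] → w = 0.1700

0.170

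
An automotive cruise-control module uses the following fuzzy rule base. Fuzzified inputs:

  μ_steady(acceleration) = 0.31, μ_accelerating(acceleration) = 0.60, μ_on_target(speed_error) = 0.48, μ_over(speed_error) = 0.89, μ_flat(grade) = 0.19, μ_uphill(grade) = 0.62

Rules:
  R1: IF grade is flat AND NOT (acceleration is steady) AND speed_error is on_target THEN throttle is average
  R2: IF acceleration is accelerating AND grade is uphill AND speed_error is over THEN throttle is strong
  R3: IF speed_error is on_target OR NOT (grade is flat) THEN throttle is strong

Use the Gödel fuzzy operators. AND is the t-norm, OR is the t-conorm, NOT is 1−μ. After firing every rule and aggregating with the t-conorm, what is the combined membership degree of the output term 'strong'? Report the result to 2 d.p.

R1: flat=0.19, ¬steady=1−0.31=0.69, on_target=0.48; AND[min(a, b)] → w = 0.19
R2: accelerating=0.60, uphill=0.62, over=0.89; AND[min(a, b)] → w = 0.60
R3: on_target=0.48, ¬flat=1−0.19=0.81; OR[max(a, b)] → w = 0.81
Rules with consequent 'strong': {R2, R3} → strengths 0.60, 0.81
Aggregate via t-conorm [max(a, b)]: 0.81

0.81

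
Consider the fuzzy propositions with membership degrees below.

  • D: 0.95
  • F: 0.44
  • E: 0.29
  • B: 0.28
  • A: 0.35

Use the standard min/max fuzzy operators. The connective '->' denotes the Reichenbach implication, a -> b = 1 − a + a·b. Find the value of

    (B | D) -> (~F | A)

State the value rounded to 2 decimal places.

B | D = max(a, b) on (0.28, 0.95) = 0.95
~F = 1 − 0.44 = 0.56
~F | A = max(a, b) on (0.56, 0.35) = 0.56
(B | D) -> (~F | A)  [Reichenbach: 1 − a + a·b] with a=0.95, b=0.56 → 0.58

0.58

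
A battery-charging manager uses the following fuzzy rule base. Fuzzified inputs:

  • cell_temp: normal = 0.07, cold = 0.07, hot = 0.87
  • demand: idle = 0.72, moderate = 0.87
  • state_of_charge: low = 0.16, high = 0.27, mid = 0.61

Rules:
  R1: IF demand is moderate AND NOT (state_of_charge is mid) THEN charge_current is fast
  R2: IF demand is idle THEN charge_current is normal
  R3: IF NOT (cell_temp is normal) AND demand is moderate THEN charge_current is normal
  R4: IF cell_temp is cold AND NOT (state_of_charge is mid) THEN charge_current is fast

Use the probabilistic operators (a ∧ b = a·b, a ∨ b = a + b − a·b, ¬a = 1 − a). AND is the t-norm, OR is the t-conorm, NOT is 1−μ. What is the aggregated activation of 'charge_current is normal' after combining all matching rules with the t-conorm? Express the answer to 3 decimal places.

0.947

R1: moderate=0.87, ¬mid=1−0.61=0.39; AND[a·b] → w = 0.3393
R2: idle=0.72 → w = 0.7200
R3: ¬normal=1−0.07=0.93, moderate=0.87; AND[a·b] → w = 0.8091
R4: cold=0.07, ¬mid=1−0.61=0.39; AND[a·b] → w = 0.0273
Rules with consequent 'normal': {R2, R3} → strengths 0.7200, 0.8091
Aggregate via t-conorm [a + b − a·b]: 0.9465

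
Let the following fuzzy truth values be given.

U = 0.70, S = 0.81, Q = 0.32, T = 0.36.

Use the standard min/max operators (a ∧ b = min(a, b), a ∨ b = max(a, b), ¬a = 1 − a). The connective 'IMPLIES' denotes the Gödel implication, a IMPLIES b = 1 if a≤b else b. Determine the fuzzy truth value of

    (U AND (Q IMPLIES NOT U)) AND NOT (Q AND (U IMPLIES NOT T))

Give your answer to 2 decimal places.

NOT U = 1 − 0.70 = 0.30
Q IMPLIES NOT U  [Gödel: 1 if a≤b else b] with a=0.32, b=0.30 → 0.30
U AND (Q IMPLIES NOT U) = min(a, b) on (0.70, 0.30) = 0.30
NOT T = 1 − 0.36 = 0.64
U IMPLIES NOT T  [Gödel: 1 if a≤b else b] with a=0.70, b=0.64 → 0.64
Q AND (U IMPLIES NOT T) = min(a, b) on (0.32, 0.64) = 0.32
NOT (Q AND (U IMPLIES NOT T)) = 1 − 0.32 = 0.68
(U AND (Q IMPLIES NOT U)) AND NOT (Q AND (U IMPLIES NOT T)) = min(a, b) on (0.30, 0.68) = 0.30

0.30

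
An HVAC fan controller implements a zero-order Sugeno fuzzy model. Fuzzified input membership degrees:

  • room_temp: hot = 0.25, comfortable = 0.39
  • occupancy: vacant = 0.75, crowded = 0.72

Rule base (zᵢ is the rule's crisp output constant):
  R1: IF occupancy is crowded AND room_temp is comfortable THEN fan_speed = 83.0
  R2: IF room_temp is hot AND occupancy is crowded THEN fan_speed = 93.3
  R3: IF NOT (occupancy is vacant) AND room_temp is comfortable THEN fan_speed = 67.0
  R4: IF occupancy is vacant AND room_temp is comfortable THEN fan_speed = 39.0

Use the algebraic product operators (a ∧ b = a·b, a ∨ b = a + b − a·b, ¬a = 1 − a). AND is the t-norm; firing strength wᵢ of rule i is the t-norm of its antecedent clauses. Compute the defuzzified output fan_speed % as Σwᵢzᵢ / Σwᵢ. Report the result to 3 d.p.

68.219

R1 (z=83.0): crowded=0.72, comfortable=0.39; AND[a·b] → w = 0.2808
R2 (z=93.3): hot=0.25, crowded=0.72; AND[a·b] → w = 0.1800
R3 (z=67.0): ¬vacant=1−0.75=0.25, comfortable=0.39; AND[a·b] → w = 0.0975
R4 (z=39.0): vacant=0.75, comfortable=0.39; AND[a·b] → w = 0.2925
Weighted average = (0.2808·83.0 + 0.1800·93.3 + 0.0975·67.0 + 0.2925·39.0) / (0.2808 + 0.1800 + 0.0975 + 0.2925)
  = 58.0404 / 0.8508 = 68.219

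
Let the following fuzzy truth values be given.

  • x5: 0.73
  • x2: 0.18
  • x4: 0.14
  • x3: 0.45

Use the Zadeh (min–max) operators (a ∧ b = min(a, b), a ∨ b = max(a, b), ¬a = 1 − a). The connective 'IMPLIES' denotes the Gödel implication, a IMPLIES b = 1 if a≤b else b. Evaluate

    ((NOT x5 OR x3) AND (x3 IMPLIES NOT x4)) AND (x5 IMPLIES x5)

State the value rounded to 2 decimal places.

NOT x5 = 1 − 0.73 = 0.27
NOT x5 OR x3 = max(a, b) on (0.27, 0.45) = 0.45
NOT x4 = 1 − 0.14 = 0.86
x3 IMPLIES NOT x4  [Gödel: 1 if a≤b else b] with a=0.45, b=0.86 → 1.00
(NOT x5 OR x3) AND (x3 IMPLIES NOT x4) = min(a, b) on (0.45, 1.00) = 0.45
x5 IMPLIES x5  [Gödel: 1 if a≤b else b] with a=0.73, b=0.73 → 1.00
((NOT x5 OR x3) AND (x3 IMPLIES NOT x4)) AND (x5 IMPLIES x5) = min(a, b) on (0.45, 1.00) = 0.45

0.45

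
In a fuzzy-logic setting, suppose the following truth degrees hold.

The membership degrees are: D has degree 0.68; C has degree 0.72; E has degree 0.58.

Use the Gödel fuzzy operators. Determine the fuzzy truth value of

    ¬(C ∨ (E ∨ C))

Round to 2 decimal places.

0.28

E ∨ C = max(a, b) on (0.58, 0.72) = 0.72
C ∨ (E ∨ C) = max(a, b) on (0.72, 0.72) = 0.72
¬(C ∨ (E ∨ C)) = 1 − 0.72 = 0.28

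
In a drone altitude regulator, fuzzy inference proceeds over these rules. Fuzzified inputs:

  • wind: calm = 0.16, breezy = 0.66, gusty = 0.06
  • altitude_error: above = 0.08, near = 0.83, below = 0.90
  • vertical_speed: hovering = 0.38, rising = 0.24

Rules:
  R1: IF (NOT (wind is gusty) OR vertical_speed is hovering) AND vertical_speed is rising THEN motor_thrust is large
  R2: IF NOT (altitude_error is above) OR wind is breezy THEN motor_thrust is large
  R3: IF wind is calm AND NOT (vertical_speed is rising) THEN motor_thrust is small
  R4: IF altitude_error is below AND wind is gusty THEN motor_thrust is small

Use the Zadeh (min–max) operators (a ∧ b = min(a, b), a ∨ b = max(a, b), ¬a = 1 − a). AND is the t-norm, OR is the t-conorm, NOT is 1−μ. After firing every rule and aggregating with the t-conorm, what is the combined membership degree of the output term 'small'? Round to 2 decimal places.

R1: (¬gusty=1−0.06=0.94 OR hovering=0.38) = 0.94; AND[min(a, b)] with rising=0.24 → w = 0.24
R2: ¬above=1−0.08=0.92, breezy=0.66; OR[max(a, b)] → w = 0.92
R3: calm=0.16, ¬rising=1−0.24=0.76; AND[min(a, b)] → w = 0.16
R4: below=0.90, gusty=0.06; AND[min(a, b)] → w = 0.06
Rules with consequent 'small': {R3, R4} → strengths 0.16, 0.06
Aggregate via t-conorm [max(a, b)]: 0.16

0.16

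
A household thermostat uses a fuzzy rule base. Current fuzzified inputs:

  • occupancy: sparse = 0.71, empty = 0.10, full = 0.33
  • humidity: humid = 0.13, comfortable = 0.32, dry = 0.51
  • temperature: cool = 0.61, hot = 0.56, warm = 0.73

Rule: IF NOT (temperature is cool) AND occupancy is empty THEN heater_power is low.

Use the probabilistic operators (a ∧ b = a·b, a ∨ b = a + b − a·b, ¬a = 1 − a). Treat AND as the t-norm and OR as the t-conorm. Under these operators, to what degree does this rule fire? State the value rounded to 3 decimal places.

firing strength: ¬cool=1−0.61=0.39, empty=0.10; AND[a·b] → w = 0.0390

0.039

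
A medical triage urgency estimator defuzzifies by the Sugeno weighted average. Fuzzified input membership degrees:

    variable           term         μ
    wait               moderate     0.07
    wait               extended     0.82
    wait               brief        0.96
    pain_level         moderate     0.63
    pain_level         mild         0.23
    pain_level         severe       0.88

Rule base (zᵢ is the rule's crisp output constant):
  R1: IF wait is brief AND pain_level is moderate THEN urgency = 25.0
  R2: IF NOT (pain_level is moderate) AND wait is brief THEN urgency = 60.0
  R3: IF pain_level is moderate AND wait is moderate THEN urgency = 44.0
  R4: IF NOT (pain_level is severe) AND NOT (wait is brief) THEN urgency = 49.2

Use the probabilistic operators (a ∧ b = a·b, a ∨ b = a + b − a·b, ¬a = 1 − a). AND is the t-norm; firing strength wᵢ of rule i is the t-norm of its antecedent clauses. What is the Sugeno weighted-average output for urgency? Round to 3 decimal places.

38.268

R1 (z=25.0): brief=0.96, moderate=0.63; AND[a·b] → w = 0.6048
R2 (z=60.0): ¬moderate=1−0.63=0.37, brief=0.96; AND[a·b] → w = 0.3552
R3 (z=44.0): moderate=0.63, moderate=0.07; AND[a·b] → w = 0.0441
R4 (z=49.2): ¬severe=1−0.88=0.12, ¬brief=1−0.96=0.04; AND[a·b] → w = 0.0048
Weighted average = (0.6048·25.0 + 0.3552·60.0 + 0.0441·44.0 + 0.0048·49.2) / (0.6048 + 0.3552 + 0.0441 + 0.0048)
  = 38.6086 / 1.0089 = 38.268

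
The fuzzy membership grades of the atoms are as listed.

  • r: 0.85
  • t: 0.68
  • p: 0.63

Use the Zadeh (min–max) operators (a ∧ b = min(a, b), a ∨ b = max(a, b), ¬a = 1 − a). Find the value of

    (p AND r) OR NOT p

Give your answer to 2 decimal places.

0.63

p AND r = min(a, b) on (0.63, 0.85) = 0.63
NOT p = 1 − 0.63 = 0.37
(p AND r) OR NOT p = max(a, b) on (0.63, 0.37) = 0.63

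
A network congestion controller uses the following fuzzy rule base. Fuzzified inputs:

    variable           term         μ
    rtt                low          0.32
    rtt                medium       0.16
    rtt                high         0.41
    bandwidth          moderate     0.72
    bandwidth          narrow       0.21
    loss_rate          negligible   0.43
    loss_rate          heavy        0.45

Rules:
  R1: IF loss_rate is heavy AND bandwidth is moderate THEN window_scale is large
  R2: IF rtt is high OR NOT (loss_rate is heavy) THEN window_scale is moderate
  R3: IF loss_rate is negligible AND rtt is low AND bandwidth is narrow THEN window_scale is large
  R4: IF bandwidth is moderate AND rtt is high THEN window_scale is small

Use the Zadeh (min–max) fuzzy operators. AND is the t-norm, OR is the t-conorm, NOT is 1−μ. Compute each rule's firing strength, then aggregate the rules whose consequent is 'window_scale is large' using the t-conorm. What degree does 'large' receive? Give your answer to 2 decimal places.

0.45

R1: heavy=0.45, moderate=0.72; AND[min(a, b)] → w = 0.45
R2: high=0.41, ¬heavy=1−0.45=0.55; OR[max(a, b)] → w = 0.55
R3: negligible=0.43, low=0.32, narrow=0.21; AND[min(a, b)] → w = 0.21
R4: moderate=0.72, high=0.41; AND[min(a, b)] → w = 0.41
Rules with consequent 'large': {R1, R3} → strengths 0.45, 0.21
Aggregate via t-conorm [max(a, b)]: 0.45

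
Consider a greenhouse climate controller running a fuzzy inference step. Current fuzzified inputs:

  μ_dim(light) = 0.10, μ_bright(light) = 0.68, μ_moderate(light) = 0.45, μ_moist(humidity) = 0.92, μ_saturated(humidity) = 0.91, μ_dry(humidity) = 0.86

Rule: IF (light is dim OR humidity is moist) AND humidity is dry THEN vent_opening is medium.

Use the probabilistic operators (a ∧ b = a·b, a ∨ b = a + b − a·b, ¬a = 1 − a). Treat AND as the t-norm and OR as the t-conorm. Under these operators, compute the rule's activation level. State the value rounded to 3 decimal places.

0.798

firing strength: (dim=0.10 OR moist=0.92) = 0.9280; AND[a·b] with dry=0.86 → w = 0.7981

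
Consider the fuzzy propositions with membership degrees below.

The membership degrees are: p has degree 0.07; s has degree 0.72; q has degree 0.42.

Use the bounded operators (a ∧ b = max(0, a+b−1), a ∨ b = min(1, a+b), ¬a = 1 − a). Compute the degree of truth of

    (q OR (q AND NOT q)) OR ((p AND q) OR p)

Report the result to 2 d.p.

0.49

NOT q = 1 − 0.42 = 0.58
q AND NOT q = max(0, a+b−1) on (0.42, 0.58) = 0.00
q OR (q AND NOT q) = min(1, a+b) on (0.42, 0.00) = 0.42
p AND q = max(0, a+b−1) on (0.07, 0.42) = 0.00
(p AND q) OR p = min(1, a+b) on (0.00, 0.07) = 0.07
(q OR (q AND NOT q)) OR ((p AND q) OR p) = min(1, a+b) on (0.42, 0.07) = 0.49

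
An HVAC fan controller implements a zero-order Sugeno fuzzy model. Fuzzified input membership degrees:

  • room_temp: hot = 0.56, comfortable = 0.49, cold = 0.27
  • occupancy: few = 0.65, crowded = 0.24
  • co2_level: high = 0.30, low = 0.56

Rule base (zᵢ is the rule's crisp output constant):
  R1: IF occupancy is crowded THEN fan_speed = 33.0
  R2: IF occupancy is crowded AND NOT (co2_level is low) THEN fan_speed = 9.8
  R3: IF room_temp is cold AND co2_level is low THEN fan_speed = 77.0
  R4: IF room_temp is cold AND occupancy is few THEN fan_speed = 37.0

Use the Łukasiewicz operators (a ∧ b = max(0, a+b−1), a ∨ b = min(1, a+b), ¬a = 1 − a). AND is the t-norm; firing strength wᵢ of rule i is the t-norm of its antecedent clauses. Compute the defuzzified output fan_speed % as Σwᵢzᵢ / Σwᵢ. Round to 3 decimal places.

33.000

R1 (z=33.0): crowded=0.24 → w = 0.24
R2 (z=9.8): crowded=0.24, ¬low=1−0.56=0.44; AND[max(0, a+b−1)] → w = 0.00
R3 (z=77.0): cold=0.27, low=0.56; AND[max(0, a+b−1)] → w = 0.00
R4 (z=37.0): cold=0.27, few=0.65; AND[max(0, a+b−1)] → w = 0.00
Weighted average = (0.24·33.0 + 0.00·9.8 + 0.00·77.0 + 0.00·37.0) / (0.24 + 0.00 + 0.00 + 0.00)
  = 7.9200 / 0.2400 = 33.000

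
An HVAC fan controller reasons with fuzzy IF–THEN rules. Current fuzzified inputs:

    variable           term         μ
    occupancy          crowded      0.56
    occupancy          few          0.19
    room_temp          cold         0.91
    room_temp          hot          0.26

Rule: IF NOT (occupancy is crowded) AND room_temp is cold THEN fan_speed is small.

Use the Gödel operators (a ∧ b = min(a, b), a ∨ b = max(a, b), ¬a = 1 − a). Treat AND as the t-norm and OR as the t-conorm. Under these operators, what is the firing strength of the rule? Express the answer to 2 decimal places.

firing strength: ¬crowded=1−0.56=0.44, cold=0.91; AND[min(a, b)] → w = 0.44

0.44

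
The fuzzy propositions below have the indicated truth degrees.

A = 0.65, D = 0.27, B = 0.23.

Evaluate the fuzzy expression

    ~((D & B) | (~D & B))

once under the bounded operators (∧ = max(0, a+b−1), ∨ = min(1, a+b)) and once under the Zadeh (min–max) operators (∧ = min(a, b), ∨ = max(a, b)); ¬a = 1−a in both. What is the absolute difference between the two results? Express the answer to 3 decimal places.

0.230

Under bounded:
  D & B = max(0, a+b−1) on (0.27, 0.23) = 0.00
  ~D = 1 − 0.27 = 0.73
  ~D & B = max(0, a+b−1) on (0.73, 0.23) = 0.00
  (D & B) | (~D & B) = min(1, a+b) on (0.00, 0.00) = 0.00
  ~((D & B) | (~D & B)) = 1 − 0.00 = 1.00
  → value = 1.0000
Under Zadeh (min–max):
  D & B = min(a, b) on (0.27, 0.23) = 0.23
  ~D = 1 − 0.27 = 0.73
  ~D & B = min(a, b) on (0.73, 0.23) = 0.23
  (D & B) | (~D & B) = max(a, b) on (0.23, 0.23) = 0.23
  ~((D & B) | (~D & B)) = 1 − 0.23 = 0.77
  → value = 0.7700
|1.0000 − 0.7700| = 0.230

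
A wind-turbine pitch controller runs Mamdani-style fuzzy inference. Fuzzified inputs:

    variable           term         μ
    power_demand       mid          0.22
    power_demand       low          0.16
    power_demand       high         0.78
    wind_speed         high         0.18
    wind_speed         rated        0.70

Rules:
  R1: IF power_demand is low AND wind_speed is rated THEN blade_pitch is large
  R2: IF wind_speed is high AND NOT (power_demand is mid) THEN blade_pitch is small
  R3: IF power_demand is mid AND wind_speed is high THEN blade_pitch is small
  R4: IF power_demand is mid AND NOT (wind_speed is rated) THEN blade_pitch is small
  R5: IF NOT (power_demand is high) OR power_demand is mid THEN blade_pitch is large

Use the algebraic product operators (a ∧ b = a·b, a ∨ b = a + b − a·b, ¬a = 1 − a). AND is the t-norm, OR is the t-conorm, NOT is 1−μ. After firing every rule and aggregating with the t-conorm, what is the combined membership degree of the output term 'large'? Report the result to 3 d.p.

0.460

R1: low=0.16, rated=0.70; AND[a·b] → w = 0.1120
R2: high=0.18, ¬mid=1−0.22=0.78; AND[a·b] → w = 0.1404
R3: mid=0.22, high=0.18; AND[a·b] → w = 0.0396
R4: mid=0.22, ¬rated=1−0.70=0.30; AND[a·b] → w = 0.0660
R5: ¬high=1−0.78=0.22, mid=0.22; OR[a + b − a·b] → w = 0.3916
Rules with consequent 'large': {R1, R5} → strengths 0.1120, 0.3916
Aggregate via t-conorm [a + b − a·b]: 0.4597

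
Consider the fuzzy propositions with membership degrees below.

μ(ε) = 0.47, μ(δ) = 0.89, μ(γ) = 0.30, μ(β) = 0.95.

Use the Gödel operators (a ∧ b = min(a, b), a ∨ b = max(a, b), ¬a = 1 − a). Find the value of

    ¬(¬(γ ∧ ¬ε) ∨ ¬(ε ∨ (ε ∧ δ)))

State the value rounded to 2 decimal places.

0.30

¬ε = 1 − 0.47 = 0.53
γ ∧ ¬ε = min(a, b) on (0.30, 0.53) = 0.30
¬(γ ∧ ¬ε) = 1 − 0.30 = 0.70
ε ∧ δ = min(a, b) on (0.47, 0.89) = 0.47
ε ∨ (ε ∧ δ) = max(a, b) on (0.47, 0.47) = 0.47
¬(ε ∨ (ε ∧ δ)) = 1 − 0.47 = 0.53
¬(γ ∧ ¬ε) ∨ ¬(ε ∨ (ε ∧ δ)) = max(a, b) on (0.70, 0.53) = 0.70
¬(¬(γ ∧ ¬ε) ∨ ¬(ε ∨ (ε ∧ δ))) = 1 − 0.70 = 0.30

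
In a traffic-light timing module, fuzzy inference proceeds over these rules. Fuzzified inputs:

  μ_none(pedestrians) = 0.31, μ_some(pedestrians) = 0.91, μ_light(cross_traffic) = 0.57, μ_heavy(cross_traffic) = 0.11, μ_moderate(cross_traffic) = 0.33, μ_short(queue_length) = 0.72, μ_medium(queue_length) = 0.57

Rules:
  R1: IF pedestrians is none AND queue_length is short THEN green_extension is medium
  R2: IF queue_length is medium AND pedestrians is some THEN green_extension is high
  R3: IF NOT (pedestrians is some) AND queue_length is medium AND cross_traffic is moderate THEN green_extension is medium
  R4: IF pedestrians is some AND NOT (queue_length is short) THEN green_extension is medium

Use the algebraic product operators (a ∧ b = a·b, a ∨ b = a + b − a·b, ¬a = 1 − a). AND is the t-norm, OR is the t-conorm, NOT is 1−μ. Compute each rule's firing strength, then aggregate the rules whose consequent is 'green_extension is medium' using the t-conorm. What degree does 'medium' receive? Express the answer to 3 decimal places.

R1: none=0.31, short=0.72; AND[a·b] → w = 0.2232
R2: medium=0.57, some=0.91; AND[a·b] → w = 0.5187
R3: ¬some=1−0.91=0.09, medium=0.57, moderate=0.33; AND[a·b] → w = 0.0169
R4: some=0.91, ¬short=1−0.72=0.28; AND[a·b] → w = 0.2548
Rules with consequent 'medium': {R1, R3, R4} → strengths 0.2232, 0.0169, 0.2548
Aggregate via t-conorm [a + b − a·b]: 0.4309

0.431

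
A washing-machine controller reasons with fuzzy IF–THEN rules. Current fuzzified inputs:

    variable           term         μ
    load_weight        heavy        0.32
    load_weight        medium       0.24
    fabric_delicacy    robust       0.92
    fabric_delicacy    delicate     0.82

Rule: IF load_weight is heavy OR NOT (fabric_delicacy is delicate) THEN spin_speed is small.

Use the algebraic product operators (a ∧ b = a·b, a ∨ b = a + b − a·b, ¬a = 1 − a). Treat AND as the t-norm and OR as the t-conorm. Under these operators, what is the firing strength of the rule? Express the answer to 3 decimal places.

firing strength: heavy=0.32, ¬delicate=1−0.82=0.18; OR[a + b − a·b] → w = 0.4424

0.442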